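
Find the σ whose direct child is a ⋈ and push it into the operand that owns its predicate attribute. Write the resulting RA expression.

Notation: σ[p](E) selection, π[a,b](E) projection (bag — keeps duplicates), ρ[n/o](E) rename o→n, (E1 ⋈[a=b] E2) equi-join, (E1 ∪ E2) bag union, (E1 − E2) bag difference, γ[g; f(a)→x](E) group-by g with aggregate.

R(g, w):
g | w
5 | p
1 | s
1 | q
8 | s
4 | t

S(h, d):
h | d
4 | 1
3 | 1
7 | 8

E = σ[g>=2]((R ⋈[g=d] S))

σ filters on g, owned by the left side.
E' = (σ[g>=2](R) ⋈[g=d] S)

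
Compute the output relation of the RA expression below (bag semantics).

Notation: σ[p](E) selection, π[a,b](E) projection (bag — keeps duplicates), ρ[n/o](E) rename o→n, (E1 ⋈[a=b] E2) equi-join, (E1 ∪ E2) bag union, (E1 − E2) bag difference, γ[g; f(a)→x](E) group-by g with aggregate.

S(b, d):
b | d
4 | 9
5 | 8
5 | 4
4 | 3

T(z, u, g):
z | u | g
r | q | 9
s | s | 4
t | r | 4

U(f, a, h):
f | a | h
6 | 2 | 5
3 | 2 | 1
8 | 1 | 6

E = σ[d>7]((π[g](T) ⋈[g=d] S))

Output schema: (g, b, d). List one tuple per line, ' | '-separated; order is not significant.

Row counts bottom-up:
  T → 3
  π[g](T) → 3
  S → 4
  (π[g](T) ⋈[g=d] S) → 3
  σ[d>7]((π[g](T) ⋈[g=d] S)) → 1

== RESULT ==
g | b | d
9 | 4 | 9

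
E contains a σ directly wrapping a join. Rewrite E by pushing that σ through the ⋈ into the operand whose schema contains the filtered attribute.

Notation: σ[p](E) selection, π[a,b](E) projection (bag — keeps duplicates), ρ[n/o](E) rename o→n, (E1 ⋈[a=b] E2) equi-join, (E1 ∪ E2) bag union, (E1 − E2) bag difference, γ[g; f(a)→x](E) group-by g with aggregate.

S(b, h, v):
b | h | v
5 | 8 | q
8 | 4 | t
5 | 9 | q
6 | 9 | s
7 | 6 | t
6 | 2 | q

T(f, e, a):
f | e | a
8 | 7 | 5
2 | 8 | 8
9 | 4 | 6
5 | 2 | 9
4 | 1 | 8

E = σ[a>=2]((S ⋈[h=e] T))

σ filters on a, owned by the right side.
E' = (S ⋈[h=e] σ[a>=2](T))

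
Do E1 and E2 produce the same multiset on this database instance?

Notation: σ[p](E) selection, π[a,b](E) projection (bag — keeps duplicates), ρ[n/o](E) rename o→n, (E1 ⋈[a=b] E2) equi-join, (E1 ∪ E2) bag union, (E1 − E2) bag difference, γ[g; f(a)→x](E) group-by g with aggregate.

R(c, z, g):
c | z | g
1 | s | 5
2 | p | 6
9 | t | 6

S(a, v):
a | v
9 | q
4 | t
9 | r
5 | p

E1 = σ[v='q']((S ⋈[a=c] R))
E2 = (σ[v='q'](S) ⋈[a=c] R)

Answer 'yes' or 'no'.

E1 subexpression sizes:
  S → 4
  R → 3
  (S ⋈[a=c] R) → 2
  σ[v='q']((S ⋈[a=c] R)) → 1
E2 subexpression sizes:
  S → 4
  σ[v='q'](S) → 1
  R → 3
  (σ[v='q'](S) ⋈[a=c] R) → 1

E1 and E2 produce the same multiset:
a | v | c | z | g
9 | q | 9 | t | 6

yes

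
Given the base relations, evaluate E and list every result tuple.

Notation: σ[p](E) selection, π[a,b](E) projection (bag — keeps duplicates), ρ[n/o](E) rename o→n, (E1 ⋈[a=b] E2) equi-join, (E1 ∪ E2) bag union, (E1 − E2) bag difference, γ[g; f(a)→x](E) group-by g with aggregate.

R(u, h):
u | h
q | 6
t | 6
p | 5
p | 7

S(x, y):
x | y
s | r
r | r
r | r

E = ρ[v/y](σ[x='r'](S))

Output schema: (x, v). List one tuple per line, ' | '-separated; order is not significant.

Stepwise |·|:
  S → 3
  σ[x='r'](S) → 2
  ρ[v/y](σ[x='r'](S)) → 2

== RESULT ==
x | v
r | r
r | r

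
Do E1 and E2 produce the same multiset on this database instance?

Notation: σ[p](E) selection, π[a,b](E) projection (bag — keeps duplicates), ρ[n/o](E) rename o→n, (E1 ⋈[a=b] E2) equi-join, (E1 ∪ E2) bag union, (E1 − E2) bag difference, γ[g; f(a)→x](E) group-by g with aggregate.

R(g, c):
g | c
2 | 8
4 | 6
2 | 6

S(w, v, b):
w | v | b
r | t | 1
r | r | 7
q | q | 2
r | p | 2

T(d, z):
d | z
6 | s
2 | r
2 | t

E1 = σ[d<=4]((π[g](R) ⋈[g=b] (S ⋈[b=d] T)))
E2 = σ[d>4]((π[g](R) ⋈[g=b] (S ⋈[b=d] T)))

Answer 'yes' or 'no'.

E1 stepwise |·|:
  R → 3
  π[g](R) → 3
  S → 4
  T → 3
  (S ⋈[b=d] T) → 4
  (π[g](R) ⋈[g=b] (S ⋈[b=d] T)) → 8
  σ[d<=4]((π[g](R) ⋈[g=b] (S ⋈[b=d] T))) → 8
E2 stepwise |·|:
  R → 3
  π[g](R) → 3
  S → 4
  T → 3
  (S ⋈[b=d] T) → 4
  (π[g](R) ⋈[g=b] (S ⋈[b=d] T)) → 8
  σ[d>4]((π[g](R) ⋈[g=b] (S ⋈[b=d] T))) → 0

E1 result:
g | w | v | b | d | z
2 | q | q | 2 | 2 | r
2 | q | q | 2 | 2 | r
2 | q | q | 2 | 2 | t
2 | q | q | 2 | 2 | t
2 | r | p | 2 | 2 | r
2 | r | p | 2 | 2 | r
2 | r | p | 2 | 2 | t
2 | r | p | 2 | 2 | t
E2 result:
g | w | v | b | d | z
(0 rows)
Witness: (2, 'r', 'p', 2, 2, 't') appears 2× in E1 but 0× in E2.

no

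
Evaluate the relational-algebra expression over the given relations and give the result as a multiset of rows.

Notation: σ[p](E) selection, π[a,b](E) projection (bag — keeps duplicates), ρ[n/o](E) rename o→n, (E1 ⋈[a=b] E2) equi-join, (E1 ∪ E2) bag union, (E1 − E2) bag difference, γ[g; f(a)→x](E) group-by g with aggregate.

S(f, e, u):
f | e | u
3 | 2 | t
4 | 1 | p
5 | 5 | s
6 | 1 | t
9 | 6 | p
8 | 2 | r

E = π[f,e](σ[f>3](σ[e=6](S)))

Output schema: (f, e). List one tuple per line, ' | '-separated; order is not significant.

Row counts bottom-up:
  S → 6
  σ[e=6](S) → 1
  σ[f>3](σ[e=6](S)) → 1
  π[f,e](σ[f>3](σ[e=6](S))) → 1

== RESULT ==
f | e
9 | 6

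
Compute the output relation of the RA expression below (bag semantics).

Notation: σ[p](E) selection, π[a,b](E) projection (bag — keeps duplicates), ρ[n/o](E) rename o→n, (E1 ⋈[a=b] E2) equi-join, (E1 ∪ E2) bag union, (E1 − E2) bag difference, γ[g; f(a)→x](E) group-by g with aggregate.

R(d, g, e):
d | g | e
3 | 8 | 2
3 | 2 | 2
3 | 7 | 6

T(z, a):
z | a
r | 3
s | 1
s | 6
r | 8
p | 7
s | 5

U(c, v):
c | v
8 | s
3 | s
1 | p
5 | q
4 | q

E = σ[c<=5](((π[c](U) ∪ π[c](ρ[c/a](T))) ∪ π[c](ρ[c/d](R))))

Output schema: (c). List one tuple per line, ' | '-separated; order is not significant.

Subexpression sizes:
  U → 5
  π[c](U) → 5
  T → 6
  ρ[c/a](T) → 6
  π[c](ρ[c/a](T)) → 6
  (π[c](U) ∪ π[c](ρ[c/a](T))) → 11
  R → 3
  ρ[c/d](R) → 3
  π[c](ρ[c/d](R)) → 3
  ((π[c](U) ∪ π[c](ρ[c/a](T))) ∪ π[c](ρ[c/d](R))) → 14
  σ[c<=5](((π[c](U) ∪ π[c](ρ[c/a](T))) ∪ π[c](ρ[c/d](R)))) → 10

== RESULT ==
c
1
1
3
3
3
3
3
4
5
5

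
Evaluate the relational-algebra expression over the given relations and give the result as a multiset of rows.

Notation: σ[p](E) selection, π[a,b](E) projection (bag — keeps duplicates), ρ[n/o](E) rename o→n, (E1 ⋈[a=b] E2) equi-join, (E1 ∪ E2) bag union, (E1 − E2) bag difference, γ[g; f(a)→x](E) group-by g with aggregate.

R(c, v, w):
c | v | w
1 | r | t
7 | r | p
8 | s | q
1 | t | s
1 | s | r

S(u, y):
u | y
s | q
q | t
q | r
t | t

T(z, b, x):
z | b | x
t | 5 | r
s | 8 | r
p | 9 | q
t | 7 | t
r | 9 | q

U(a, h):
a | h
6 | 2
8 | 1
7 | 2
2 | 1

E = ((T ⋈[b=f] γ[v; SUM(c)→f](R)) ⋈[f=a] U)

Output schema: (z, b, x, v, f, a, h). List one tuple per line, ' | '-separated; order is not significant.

Subexpression sizes:
  T → 5
  R → 5
  γ[v; SUM(c)→f](R) → 3
  (T ⋈[b=f] γ[v; SUM(c)→f](R)) → 3
  U → 4
  ((T ⋈[b=f] γ[v; SUM(c)→f](R)) ⋈[f=a] U) → 1

== RESULT ==
z | b | x | v | f | a | h
s | 8 | r | r | 8 | 8 | 1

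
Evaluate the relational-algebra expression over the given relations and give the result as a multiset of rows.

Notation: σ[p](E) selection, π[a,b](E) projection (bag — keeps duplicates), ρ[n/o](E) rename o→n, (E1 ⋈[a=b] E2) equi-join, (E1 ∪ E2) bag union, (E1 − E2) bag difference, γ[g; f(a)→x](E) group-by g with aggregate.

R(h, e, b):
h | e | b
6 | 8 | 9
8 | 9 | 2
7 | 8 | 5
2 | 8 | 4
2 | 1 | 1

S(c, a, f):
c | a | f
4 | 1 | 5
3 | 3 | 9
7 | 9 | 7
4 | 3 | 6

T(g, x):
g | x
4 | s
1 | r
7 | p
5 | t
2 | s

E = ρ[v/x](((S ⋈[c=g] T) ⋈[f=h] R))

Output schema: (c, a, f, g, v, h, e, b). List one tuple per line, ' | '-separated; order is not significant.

Row counts bottom-up:
  S → 4
  T → 5
  (S ⋈[c=g] T) → 3
  R → 5
  ((S ⋈[c=g] T) ⋈[f=h] R) → 2
  ρ[v/x](((S ⋈[c=g] T) ⋈[f=h] R)) → 2

== RESULT ==
c | a | f | g | v | h | e | b
4 | 3 | 6 | 4 | s | 6 | 8 | 9
7 | 9 | 7 | 7 | p | 7 | 8 | 5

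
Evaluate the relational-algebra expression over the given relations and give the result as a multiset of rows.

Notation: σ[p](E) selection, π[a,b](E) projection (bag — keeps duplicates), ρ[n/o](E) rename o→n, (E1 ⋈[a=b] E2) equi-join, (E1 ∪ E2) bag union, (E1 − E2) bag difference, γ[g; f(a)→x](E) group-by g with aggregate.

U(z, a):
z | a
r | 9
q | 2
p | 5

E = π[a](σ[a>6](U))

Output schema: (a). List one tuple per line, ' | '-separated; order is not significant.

Per-node cardinality:
  U → 3
  σ[a>6](U) → 1
  π[a](σ[a>6](U)) → 1

== RESULT ==
a
9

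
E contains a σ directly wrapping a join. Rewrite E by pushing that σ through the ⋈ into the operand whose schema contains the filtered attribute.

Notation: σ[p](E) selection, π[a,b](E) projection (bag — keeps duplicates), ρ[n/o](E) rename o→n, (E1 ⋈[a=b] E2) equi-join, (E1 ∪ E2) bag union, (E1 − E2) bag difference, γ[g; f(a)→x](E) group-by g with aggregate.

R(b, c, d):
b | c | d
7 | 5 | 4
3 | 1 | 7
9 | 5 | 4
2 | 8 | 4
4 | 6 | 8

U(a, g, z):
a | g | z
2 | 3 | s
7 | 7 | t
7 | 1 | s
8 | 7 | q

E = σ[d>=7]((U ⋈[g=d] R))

σ filters on d, owned by the right side.
E' = (U ⋈[g=d] σ[d>=7](R))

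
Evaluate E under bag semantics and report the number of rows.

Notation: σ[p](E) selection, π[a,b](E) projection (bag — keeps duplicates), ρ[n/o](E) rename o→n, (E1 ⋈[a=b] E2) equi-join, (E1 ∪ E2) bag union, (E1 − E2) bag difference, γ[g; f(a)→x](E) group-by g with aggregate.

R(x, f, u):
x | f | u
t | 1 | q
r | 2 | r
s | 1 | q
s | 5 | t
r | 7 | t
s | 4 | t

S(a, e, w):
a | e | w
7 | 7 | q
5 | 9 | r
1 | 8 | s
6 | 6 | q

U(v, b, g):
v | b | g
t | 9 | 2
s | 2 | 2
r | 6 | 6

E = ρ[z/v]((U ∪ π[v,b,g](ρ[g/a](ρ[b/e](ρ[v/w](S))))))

Subexpression sizes:
  U → 3
  S → 4
  ρ[v/w](S) → 4
  ρ[b/e](ρ[v/w](S)) → 4
  ρ[g/a](ρ[b/e](ρ[v/w](S))) → 4
  π[v,b,g](ρ[g/a](ρ[b/e](ρ[v/w](S)))) → 4
  (U ∪ π[v,b,g](ρ[g/a](ρ[b/e](ρ[v/w](S))))) → 7
  ρ[z/v]((U ∪ π[v,b,g](ρ[g/a](ρ[b/e](ρ[v/w](S)))))) → 7

|E| = 7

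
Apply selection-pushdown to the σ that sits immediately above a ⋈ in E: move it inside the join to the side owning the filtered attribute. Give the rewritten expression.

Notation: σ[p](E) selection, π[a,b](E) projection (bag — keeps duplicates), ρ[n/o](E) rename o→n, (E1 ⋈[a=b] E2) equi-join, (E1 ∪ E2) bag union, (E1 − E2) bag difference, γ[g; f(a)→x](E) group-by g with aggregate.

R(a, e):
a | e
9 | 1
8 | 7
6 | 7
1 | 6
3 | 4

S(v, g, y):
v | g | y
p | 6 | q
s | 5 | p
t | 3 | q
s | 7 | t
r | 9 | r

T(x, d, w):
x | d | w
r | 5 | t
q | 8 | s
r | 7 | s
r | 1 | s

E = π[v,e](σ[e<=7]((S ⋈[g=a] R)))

σ filters on e, owned by the right side.
E' = π[v,e]((S ⋈[g=a] σ[e<=7](R)))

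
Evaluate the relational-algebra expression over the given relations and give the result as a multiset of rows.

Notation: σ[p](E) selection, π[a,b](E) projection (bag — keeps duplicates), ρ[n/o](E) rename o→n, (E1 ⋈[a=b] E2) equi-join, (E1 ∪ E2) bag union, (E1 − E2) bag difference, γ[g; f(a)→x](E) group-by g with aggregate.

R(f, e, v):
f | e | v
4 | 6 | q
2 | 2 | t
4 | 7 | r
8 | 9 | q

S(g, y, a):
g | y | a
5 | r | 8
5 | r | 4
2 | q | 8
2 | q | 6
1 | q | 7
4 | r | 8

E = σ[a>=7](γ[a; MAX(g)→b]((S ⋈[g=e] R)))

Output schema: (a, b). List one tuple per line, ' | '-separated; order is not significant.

Row counts bottom-up:
  S → 6
  R → 4
  (S ⋈[g=e] R) → 2
  γ[a; MAX(g)→b]((S ⋈[g=e] R)) → 2
  σ[a>=7](γ[a; MAX(g)→b]((S ⋈[g=e] R))) → 1

== RESULT ==
a | b
8 | 2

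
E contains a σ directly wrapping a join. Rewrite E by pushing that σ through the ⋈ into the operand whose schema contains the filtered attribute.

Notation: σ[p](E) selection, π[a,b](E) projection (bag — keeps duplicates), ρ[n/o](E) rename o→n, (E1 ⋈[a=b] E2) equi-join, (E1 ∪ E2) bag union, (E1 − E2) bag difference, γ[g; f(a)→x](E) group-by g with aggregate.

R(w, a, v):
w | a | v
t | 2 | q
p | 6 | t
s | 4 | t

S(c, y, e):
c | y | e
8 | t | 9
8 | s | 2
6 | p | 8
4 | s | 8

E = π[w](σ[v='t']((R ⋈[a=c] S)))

σ filters on v, owned by the left side.
E' = π[w]((σ[v='t'](R) ⋈[a=c] S))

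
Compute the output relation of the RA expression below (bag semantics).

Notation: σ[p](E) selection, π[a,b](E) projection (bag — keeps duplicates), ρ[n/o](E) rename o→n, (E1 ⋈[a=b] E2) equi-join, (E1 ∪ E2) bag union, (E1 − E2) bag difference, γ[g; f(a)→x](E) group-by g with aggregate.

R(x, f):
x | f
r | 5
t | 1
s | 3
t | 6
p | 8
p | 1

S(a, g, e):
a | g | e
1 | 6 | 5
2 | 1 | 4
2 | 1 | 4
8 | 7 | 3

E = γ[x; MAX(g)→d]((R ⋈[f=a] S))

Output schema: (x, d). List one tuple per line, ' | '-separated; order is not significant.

Row counts bottom-up:
  R → 6
  S → 4
  (R ⋈[f=a] S) → 3
  γ[x; MAX(g)→d]((R ⋈[f=a] S)) → 2

== RESULT ==
x | d
p | 7
t | 6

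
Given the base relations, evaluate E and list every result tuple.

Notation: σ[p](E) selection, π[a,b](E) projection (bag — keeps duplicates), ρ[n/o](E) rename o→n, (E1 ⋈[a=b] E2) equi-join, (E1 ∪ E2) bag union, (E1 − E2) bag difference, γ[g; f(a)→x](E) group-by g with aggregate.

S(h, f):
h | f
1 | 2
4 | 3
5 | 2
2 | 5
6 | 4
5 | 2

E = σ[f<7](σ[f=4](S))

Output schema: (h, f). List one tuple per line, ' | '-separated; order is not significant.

Row counts bottom-up:
  S → 6
  σ[f=4](S) → 1
  σ[f<7](σ[f=4](S)) → 1

== RESULT ==
h | f
6 | 4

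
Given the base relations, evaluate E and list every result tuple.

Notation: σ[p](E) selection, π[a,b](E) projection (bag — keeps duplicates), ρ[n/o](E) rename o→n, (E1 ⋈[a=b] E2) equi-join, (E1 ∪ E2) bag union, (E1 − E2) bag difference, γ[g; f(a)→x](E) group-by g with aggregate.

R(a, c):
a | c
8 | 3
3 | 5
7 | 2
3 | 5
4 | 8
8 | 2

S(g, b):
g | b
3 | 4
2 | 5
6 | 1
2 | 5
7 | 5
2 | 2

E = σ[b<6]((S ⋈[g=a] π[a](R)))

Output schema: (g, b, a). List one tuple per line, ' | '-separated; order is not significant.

Row counts bottom-up:
  S → 6
  R → 6
  π[a](R) → 6
  (S ⋈[g=a] π[a](R)) → 3
  σ[b<6]((S ⋈[g=a] π[a](R))) → 3

== RESULT ==
g | b | a
3 | 4 | 3
3 | 4 | 3
7 | 5 | 7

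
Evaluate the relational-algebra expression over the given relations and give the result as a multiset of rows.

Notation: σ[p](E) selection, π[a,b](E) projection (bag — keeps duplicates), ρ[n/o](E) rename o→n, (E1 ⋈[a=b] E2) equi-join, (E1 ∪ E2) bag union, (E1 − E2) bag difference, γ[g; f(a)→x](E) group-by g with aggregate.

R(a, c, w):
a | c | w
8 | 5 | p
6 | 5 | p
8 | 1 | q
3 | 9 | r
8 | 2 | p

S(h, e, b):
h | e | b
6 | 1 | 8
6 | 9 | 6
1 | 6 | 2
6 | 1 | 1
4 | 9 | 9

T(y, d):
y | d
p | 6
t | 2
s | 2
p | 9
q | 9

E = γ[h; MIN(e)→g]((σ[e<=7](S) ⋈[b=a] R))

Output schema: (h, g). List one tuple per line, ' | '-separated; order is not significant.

Row counts bottom-up:
  S → 5
  σ[e<=7](S) → 3
  R → 5
  (σ[e<=7](S) ⋈[b=a] R) → 3
  γ[h; MIN(e)→g]((σ[e<=7](S) ⋈[b=a] R)) → 1

== RESULT ==
h | g
6 | 1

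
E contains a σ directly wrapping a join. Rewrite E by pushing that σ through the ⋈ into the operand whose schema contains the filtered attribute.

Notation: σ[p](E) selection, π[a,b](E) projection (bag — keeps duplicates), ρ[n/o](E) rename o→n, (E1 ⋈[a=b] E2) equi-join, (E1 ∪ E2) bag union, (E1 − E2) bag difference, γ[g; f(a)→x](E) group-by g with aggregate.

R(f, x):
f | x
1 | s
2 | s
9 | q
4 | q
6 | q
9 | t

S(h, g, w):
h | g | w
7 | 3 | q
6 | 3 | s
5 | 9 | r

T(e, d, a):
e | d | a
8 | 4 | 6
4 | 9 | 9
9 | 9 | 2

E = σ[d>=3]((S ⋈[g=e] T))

σ filters on d, owned by the right side.
E' = (S ⋈[g=e] σ[d>=3](T))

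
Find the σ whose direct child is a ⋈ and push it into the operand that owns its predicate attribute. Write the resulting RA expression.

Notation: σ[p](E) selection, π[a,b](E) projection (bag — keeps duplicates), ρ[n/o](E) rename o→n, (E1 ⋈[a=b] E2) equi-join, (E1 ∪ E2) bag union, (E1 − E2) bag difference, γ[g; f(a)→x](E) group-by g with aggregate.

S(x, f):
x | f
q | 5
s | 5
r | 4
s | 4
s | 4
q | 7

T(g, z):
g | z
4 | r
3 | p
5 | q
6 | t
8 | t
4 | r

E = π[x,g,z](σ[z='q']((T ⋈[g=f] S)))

σ filters on z, owned by the left side.
E' = π[x,g,z]((σ[z='q'](T) ⋈[g=f] S))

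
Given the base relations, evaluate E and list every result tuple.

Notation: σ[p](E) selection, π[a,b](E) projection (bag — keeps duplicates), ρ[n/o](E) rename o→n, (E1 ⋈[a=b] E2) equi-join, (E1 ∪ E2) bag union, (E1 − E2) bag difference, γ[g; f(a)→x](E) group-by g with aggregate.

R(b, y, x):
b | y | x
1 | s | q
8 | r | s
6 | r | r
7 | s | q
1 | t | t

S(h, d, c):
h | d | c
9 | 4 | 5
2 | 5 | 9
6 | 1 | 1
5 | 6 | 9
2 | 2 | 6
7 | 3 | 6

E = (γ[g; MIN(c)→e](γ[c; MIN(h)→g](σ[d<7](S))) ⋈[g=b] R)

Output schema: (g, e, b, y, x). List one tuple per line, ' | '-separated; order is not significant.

Per-node cardinality:
  S → 6
  σ[d<7](S) → 6
  γ[c; MIN(h)→g](σ[d<7](S)) → 4
  γ[g; MIN(c)→e](γ[c; MIN(h)→g](σ[d<7](S))) → 3
  R → 5
  (γ[g; MIN(c)→e](γ[c; MIN(h)→g](σ[d<7](S))) ⋈[g=b] R) → 1

== RESULT ==
g | e | b | y | x
6 | 1 | 6 | r | r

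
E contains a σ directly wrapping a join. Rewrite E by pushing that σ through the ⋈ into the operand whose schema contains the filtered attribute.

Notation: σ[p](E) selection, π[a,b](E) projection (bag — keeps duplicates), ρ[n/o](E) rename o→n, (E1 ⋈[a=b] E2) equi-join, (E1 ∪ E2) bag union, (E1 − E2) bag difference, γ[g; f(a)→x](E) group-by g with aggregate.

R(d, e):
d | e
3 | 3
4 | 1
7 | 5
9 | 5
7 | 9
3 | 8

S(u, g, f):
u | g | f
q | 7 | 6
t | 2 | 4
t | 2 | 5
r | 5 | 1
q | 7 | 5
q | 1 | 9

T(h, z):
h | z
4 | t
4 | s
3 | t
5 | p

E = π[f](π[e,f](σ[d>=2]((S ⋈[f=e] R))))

σ filters on d, owned by the right side.
E' = π[f](π[e,f]((S ⋈[f=e] σ[d>=2](R))))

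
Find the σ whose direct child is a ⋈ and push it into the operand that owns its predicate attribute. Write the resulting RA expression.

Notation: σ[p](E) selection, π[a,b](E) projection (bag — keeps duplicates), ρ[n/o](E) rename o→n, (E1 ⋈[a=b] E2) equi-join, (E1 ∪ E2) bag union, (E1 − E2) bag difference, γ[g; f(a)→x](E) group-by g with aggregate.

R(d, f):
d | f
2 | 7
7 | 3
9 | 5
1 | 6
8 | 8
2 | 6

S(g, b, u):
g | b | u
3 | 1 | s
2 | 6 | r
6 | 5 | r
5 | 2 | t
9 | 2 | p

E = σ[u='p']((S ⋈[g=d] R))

σ filters on u, owned by the left side.
E' = (σ[u='p'](S) ⋈[g=d] R)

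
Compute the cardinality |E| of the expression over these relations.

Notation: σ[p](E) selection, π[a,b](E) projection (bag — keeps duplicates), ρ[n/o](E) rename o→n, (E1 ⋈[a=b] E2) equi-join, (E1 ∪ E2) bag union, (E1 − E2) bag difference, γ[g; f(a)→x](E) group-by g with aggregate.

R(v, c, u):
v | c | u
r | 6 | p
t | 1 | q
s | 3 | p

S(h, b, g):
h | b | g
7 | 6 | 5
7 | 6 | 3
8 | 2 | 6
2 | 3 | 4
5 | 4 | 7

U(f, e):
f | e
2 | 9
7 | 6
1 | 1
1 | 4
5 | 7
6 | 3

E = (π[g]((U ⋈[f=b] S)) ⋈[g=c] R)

Per-node cardinality:
  U → 6
  S → 5
  (U ⋈[f=b] S) → 3
  π[g]((U ⋈[f=b] S)) → 3
  R → 3
  (π[g]((U ⋈[f=b] S)) ⋈[g=c] R) → 2

|E| = 2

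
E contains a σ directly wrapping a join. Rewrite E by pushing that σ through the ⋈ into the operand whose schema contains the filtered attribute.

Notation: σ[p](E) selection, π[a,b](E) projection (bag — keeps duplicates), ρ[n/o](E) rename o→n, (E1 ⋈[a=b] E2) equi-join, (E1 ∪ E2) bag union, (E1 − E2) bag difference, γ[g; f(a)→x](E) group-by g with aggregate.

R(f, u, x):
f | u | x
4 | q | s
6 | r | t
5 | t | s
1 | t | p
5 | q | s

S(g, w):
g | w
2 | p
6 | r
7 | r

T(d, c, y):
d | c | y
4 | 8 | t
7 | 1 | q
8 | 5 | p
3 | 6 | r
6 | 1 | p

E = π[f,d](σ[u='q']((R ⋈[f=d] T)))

σ filters on u, owned by the left side.
E' = π[f,d]((σ[u='q'](R) ⋈[f=d] T))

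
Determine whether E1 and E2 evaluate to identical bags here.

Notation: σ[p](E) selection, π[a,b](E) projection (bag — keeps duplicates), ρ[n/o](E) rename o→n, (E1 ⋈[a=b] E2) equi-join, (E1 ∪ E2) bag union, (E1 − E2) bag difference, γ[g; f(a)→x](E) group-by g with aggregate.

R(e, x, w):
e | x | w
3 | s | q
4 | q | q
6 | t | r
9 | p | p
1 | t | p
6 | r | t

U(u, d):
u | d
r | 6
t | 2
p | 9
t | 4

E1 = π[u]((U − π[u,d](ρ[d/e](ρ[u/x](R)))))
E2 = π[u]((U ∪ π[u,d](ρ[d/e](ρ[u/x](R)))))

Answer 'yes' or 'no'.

E1 subexpression sizes:
  U → 4
  R → 6
  ρ[u/x](R) → 6
  ρ[d/e](ρ[u/x](R)) → 6
  π[u,d](ρ[d/e](ρ[u/x](R))) → 6
  (U − π[u,d](ρ[d/e](ρ[u/x](R)))) → 2
  π[u]((U − π[u,d](ρ[d/e](ρ[u/x](R))))) → 2
E2 subexpression sizes:
  U → 4
  R → 6
  ρ[u/x](R) → 6
  ρ[d/e](ρ[u/x](R)) → 6
  π[u,d](ρ[d/e](ρ[u/x](R))) → 6
  (U ∪ π[u,d](ρ[d/e](ρ[u/x](R)))) → 10
  π[u]((U ∪ π[u,d](ρ[d/e](ρ[u/x](R))))) → 10

E1 result:
u
t
t
E2 result:
u
p
p
q
r
r
s
t
t
t
t
Witness: ('q',) appears 0× in E1 but 1× in E2.

no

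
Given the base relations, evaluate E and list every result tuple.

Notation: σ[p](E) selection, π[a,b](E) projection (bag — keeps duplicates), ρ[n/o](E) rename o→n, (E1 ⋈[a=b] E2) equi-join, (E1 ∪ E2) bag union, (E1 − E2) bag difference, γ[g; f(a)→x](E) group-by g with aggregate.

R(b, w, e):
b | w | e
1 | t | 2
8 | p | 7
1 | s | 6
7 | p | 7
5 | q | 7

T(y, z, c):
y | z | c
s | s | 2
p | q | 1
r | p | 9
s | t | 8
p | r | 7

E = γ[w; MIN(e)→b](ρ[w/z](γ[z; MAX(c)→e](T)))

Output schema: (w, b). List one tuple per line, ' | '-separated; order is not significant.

Subexpression sizes:
  T → 5
  γ[z; MAX(c)→e](T) → 5
  ρ[w/z](γ[z; MAX(c)→e](T)) → 5
  γ[w; MIN(e)→b](ρ[w/z](γ[z; MAX(c)→e](T))) → 5

== RESULT ==
w | b
p | 9
q | 1
r | 7
s | 2
t | 8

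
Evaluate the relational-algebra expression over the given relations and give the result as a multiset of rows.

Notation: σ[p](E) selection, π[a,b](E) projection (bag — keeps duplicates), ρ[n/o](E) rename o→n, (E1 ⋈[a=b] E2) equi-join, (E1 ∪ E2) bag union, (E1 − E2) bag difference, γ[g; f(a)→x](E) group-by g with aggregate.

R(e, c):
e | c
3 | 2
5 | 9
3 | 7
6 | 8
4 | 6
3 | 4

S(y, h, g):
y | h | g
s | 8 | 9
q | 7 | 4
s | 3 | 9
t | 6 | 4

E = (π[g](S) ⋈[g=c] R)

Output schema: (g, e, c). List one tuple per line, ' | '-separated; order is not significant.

Per-node cardinality:
  S → 4
  π[g](S) → 4
  R → 6
  (π[g](S) ⋈[g=c] R) → 4

== RESULT ==
g | e | c
4 | 3 | 4
4 | 3 | 4
9 | 5 | 9
9 | 5 | 9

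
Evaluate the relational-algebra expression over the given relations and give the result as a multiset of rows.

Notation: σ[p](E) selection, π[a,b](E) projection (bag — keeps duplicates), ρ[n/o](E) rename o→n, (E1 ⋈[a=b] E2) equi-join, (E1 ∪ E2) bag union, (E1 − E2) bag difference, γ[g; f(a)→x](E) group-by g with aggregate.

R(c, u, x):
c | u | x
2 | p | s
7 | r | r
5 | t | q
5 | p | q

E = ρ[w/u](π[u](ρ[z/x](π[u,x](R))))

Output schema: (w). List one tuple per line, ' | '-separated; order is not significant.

Subexpression sizes:
  R → 4
  π[u,x](R) → 4
  ρ[z/x](π[u,x](R)) → 4
  π[u](ρ[z/x](π[u,x](R))) → 4
  ρ[w/u](π[u](ρ[z/x](π[u,x](R)))) → 4

== RESULT ==
w
p
p
r
t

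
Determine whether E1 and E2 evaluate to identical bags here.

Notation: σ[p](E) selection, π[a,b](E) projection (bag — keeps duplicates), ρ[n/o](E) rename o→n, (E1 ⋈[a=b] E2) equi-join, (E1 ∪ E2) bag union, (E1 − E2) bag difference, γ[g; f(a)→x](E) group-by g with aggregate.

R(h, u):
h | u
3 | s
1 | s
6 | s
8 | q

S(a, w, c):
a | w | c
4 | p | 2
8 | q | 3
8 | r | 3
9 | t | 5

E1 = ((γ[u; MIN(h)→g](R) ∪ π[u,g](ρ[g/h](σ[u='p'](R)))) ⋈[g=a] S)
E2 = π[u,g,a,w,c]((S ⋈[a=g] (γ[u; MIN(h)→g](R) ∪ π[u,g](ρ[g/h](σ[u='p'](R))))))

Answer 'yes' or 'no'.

E1 stepwise |·|:
  R → 4
  γ[u; MIN(h)→g](R) → 2
  R → 4
  σ[u='p'](R) → 0
  ρ[g/h](σ[u='p'](R)) → 0
  π[u,g](ρ[g/h](σ[u='p'](R))) → 0
  (γ[u; MIN(h)→g](R) ∪ π[u,g](ρ[g/h](σ[u='p'](R)))) → 2
  S → 4
  ((γ[u; MIN(h)→g](R) ∪ π[u,g](ρ[g/h](σ[u='p'](R)))) ⋈[g=a] S) → 2
E2 stepwise |·|:
  S → 4
  R → 4
  γ[u; MIN(h)→g](R) → 2
  R → 4
  σ[u='p'](R) → 0
  ρ[g/h](σ[u='p'](R)) → 0
  π[u,g](ρ[g/h](σ[u='p'](R))) → 0
  (γ[u; MIN(h)→g](R) ∪ π[u,g](ρ[g/h](σ[u='p'](R)))) → 2
  (S ⋈[a=g] (γ[u; MIN(h)→g](R) ∪ π[u,g](ρ[g/h](σ[u='p'](R))))) → 2
  π[u,g,a,w,c]((S ⋈[a=g] (γ[u; MIN(h)→g](R) ∪ π[u,g](ρ[g/h](σ[u='p'](R)))))) → 2

E1 and E2 produce the same multiset:
u | g | a | w | c
q | 8 | 8 | q | 3
q | 8 | 8 | r | 3

yes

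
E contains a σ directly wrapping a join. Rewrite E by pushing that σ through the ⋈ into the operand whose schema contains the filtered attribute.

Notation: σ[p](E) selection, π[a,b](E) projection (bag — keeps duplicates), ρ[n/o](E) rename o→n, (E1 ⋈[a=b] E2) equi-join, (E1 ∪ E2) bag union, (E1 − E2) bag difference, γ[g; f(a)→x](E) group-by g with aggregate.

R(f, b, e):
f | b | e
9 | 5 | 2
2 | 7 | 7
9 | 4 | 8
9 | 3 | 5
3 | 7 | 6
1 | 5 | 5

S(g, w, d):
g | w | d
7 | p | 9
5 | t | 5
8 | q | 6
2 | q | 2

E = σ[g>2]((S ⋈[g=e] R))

σ filters on g, owned by the left side.
E' = (σ[g>2](S) ⋈[g=e] R)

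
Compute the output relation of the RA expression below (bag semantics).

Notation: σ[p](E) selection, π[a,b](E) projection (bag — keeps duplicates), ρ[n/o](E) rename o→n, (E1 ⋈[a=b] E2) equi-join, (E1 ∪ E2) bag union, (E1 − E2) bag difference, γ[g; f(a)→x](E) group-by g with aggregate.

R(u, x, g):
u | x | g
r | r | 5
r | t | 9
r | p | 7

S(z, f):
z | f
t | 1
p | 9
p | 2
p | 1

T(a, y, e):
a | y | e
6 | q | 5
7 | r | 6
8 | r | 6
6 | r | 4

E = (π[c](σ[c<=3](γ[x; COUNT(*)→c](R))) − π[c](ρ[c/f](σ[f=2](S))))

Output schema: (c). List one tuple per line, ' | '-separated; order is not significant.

Stepwise |·|:
  R → 3
  γ[x; COUNT(*)→c](R) → 3
  σ[c<=3](γ[x; COUNT(*)→c](R)) → 3
  π[c](σ[c<=3](γ[x; COUNT(*)→c](R))) → 3
  S → 4
  σ[f=2](S) → 1
  ρ[c/f](σ[f=2](S)) → 1
  π[c](ρ[c/f](σ[f=2](S))) → 1
  (π[c](σ[c<=3](γ[x; COUNT(*)→c](R))) − π[c](ρ[c/f](σ[f=2](S)))) → 3

== RESULT ==
c
1
1
1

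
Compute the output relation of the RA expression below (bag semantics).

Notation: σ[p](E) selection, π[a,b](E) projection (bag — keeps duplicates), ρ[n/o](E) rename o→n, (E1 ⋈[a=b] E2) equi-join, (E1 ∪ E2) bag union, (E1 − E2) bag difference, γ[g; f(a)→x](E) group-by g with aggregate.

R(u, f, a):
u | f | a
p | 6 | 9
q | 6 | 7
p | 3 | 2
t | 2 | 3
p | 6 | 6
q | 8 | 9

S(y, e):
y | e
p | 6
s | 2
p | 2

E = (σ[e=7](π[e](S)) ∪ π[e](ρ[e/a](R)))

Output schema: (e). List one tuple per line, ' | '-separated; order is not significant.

Subexpression sizes:
  S → 3
  π[e](S) → 3
  σ[e=7](π[e](S)) → 0
  R → 6
  ρ[e/a](R) → 6
  π[e](ρ[e/a](R)) → 6
  (σ[e=7](π[e](S)) ∪ π[e](ρ[e/a](R))) → 6

== RESULT ==
e
2
3
6
7
9
9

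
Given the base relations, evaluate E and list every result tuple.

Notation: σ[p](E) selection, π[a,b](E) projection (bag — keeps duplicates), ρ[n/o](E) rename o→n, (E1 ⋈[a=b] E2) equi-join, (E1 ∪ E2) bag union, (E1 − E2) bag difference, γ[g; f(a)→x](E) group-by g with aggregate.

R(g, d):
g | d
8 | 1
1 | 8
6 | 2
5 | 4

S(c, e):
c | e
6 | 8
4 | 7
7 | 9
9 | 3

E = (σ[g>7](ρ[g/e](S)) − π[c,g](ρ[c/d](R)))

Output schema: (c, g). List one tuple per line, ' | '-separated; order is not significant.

Row counts bottom-up:
  S → 4
  ρ[g/e](S) → 4
  σ[g>7](ρ[g/e](S)) → 2
  R → 4
  ρ[c/d](R) → 4
  π[c,g](ρ[c/d](R)) → 4
  (σ[g>7](ρ[g/e](S)) − π[c,g](ρ[c/d](R))) → 2

== RESULT ==
c | g
6 | 8
7 | 9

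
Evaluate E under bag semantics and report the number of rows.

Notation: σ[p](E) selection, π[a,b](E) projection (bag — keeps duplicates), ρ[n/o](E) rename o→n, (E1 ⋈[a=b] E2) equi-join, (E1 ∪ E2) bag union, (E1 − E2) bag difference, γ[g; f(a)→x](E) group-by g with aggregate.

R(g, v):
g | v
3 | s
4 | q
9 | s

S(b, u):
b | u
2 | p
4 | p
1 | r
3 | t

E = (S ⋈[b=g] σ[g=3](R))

Subexpression sizes:
  S → 4
  R → 3
  σ[g=3](R) → 1
  (S ⋈[b=g] σ[g=3](R)) → 1

|E| = 1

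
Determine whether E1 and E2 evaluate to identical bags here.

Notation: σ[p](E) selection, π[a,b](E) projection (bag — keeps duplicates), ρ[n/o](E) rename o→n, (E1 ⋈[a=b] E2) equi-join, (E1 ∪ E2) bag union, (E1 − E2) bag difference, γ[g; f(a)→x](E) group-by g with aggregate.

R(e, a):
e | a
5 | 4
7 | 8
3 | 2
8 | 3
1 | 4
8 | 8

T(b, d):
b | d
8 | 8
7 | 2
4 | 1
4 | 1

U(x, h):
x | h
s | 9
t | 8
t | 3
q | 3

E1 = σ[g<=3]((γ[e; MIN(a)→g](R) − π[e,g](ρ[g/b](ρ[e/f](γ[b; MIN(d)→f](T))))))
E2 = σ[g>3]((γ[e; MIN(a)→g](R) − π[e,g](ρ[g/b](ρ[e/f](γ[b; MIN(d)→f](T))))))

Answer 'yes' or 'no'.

E1 per-node cardinality:
  R → 6
  γ[e; MIN(a)→g](R) → 5
  T → 4
  γ[b; MIN(d)→f](T) → 3
  ρ[e/f](γ[b; MIN(d)→f](T)) → 3
  ρ[g/b](ρ[e/f](γ[b; MIN(d)→f](T))) → 3
  π[e,g](ρ[g/b](ρ[e/f](γ[b; MIN(d)→f](T)))) → 3
  (γ[e; MIN(a)→g](R) − π[e,g](ρ[g/b](ρ[e/f](γ[b; MIN(d)→f](T))))) → 4
  σ[g<=3]((γ[e; MIN(a)→g](R) − π[e,g](ρ[g/b](ρ[e/f](γ[b; MIN(d)→f](T)))))) → 2
E2 per-node cardinality:
  R → 6
  γ[e; MIN(a)→g](R) → 5
  T → 4
  γ[b; MIN(d)→f](T) → 3
  ρ[e/f](γ[b; MIN(d)→f](T)) → 3
  ρ[g/b](ρ[e/f](γ[b; MIN(d)→f](T))) → 3
  π[e,g](ρ[g/b](ρ[e/f](γ[b; MIN(d)→f](T)))) → 3
  (γ[e; MIN(a)→g](R) − π[e,g](ρ[g/b](ρ[e/f](γ[b; MIN(d)→f](T))))) → 4
  σ[g>3]((γ[e; MIN(a)→g](R) − π[e,g](ρ[g/b](ρ[e/f](γ[b; MIN(d)→f](T)))))) → 2

E1 result:
e | g
3 | 2
8 | 3
E2 result:
e | g
5 | 4
7 | 8
Witness: (3, 2) appears 1× in E1 but 0× in E2.

no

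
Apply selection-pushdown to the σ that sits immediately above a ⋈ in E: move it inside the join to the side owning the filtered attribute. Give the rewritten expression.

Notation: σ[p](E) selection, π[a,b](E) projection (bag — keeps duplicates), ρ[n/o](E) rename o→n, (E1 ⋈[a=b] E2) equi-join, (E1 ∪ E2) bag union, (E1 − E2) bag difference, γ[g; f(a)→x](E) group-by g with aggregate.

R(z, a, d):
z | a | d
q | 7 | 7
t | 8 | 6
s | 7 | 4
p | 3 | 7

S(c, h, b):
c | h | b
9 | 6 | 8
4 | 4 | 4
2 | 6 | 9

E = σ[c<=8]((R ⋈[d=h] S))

σ filters on c, owned by the right side.
E' = (R ⋈[d=h] σ[c<=8](S))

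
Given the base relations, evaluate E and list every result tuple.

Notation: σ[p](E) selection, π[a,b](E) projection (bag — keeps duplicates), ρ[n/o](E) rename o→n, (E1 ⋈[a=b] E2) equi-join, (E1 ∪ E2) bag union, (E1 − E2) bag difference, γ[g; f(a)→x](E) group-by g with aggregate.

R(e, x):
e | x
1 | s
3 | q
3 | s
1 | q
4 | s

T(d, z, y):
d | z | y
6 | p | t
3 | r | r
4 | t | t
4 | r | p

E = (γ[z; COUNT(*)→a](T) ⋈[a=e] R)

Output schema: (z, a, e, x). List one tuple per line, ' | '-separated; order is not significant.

Row counts bottom-up:
  T → 4
  γ[z; COUNT(*)→a](T) → 3
  R → 5
  (γ[z; COUNT(*)→a](T) ⋈[a=e] R) → 4

== RESULT ==
z | a | e | x
p | 1 | 1 | q
p | 1 | 1 | s
t | 1 | 1 | q
t | 1 | 1 | s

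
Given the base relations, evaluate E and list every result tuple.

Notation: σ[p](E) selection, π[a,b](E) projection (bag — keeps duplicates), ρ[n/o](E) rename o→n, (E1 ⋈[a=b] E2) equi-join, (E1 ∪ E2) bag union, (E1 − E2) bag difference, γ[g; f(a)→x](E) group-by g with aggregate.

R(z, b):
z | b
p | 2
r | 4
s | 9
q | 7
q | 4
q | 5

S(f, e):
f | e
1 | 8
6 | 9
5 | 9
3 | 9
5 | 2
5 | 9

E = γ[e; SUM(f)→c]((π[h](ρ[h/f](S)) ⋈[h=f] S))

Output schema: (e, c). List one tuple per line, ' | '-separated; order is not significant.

Row counts bottom-up:
  S → 6
  ρ[h/f](S) → 6
  π[h](ρ[h/f](S)) → 6
  S → 6
  (π[h](ρ[h/f](S)) ⋈[h=f] S) → 12
  γ[e; SUM(f)→c]((π[h](ρ[h/f](S)) ⋈[h=f] S)) → 3

== RESULT ==
e | c
2 | 15
8 | 1
9 | 39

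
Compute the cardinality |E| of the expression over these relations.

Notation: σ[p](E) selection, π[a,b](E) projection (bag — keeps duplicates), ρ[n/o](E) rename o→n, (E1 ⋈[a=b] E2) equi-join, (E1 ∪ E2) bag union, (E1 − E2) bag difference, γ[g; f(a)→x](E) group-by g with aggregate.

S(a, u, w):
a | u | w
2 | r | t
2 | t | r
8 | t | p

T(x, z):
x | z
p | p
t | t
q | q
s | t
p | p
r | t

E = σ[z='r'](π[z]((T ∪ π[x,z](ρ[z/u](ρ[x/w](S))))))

Per-node cardinality:
  T → 6
  S → 3
  ρ[x/w](S) → 3
  ρ[z/u](ρ[x/w](S)) → 3
  π[x,z](ρ[z/u](ρ[x/w](S))) → 3
  (T ∪ π[x,z](ρ[z/u](ρ[x/w](S)))) → 9
  π[z]((T ∪ π[x,z](ρ[z/u](ρ[x/w](S))))) → 9
  σ[z='r'](π[z]((T ∪ π[x,z](ρ[z/u](ρ[x/w](S)))))) → 1

|E| = 1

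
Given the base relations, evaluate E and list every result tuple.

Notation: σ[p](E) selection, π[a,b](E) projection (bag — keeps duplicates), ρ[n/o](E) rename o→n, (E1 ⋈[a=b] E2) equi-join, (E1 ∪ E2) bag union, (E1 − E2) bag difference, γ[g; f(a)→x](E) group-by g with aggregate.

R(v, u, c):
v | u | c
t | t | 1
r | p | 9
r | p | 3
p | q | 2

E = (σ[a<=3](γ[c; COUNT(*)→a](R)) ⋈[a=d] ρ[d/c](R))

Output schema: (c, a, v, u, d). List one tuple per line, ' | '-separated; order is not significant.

Subexpression sizes:
  R → 4
  γ[c; COUNT(*)→a](R) → 4
  σ[a<=3](γ[c; COUNT(*)→a](R)) → 4
  R → 4
  ρ[d/c](R) → 4
  (σ[a<=3](γ[c; COUNT(*)→a](R)) ⋈[a=d] ρ[d/c](R)) → 4

== RESULT ==
c | a | v | u | d
1 | 1 | t | t | 1
2 | 1 | t | t | 1
3 | 1 | t | t | 1
9 | 1 | t | t | 1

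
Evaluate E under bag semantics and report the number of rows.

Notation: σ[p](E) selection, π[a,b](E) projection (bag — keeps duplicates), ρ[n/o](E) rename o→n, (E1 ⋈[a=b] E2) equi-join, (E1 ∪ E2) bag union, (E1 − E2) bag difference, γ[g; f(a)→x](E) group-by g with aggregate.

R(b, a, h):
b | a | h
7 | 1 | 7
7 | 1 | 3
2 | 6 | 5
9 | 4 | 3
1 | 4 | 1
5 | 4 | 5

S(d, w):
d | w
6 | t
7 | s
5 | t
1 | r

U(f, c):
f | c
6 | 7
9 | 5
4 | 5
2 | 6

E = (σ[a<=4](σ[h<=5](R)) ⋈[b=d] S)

Row counts bottom-up:
  R → 6
  σ[h<=5](R) → 5
  σ[a<=4](σ[h<=5](R)) → 4
  S → 4
  (σ[a<=4](σ[h<=5](R)) ⋈[b=d] S) → 3

|E| = 3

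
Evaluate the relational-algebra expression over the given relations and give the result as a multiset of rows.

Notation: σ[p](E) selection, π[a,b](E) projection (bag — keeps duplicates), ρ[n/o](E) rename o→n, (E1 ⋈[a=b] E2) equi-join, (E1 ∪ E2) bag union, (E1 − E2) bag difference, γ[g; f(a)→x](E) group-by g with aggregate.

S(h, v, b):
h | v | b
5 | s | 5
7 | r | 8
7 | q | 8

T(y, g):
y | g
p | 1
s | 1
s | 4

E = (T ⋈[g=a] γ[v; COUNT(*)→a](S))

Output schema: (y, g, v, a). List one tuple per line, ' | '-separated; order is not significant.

Stepwise |·|:
  T → 3
  S → 3
  γ[v; COUNT(*)→a](S) → 3
  (T ⋈[g=a] γ[v; COUNT(*)→a](S)) → 6

== RESULT ==
y | g | v | a
p | 1 | q | 1
p | 1 | r | 1
p | 1 | s | 1
s | 1 | q | 1
s | 1 | r | 1
s | 1 | s | 1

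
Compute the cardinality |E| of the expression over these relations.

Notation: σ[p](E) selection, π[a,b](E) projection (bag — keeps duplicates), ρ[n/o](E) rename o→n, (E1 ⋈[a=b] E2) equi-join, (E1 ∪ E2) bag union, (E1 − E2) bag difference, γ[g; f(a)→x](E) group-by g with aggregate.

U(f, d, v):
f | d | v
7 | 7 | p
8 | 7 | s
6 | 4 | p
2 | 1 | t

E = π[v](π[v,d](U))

Subexpression sizes:
  U → 4
  π[v,d](U) → 4
  π[v](π[v,d](U)) → 4

|E| = 4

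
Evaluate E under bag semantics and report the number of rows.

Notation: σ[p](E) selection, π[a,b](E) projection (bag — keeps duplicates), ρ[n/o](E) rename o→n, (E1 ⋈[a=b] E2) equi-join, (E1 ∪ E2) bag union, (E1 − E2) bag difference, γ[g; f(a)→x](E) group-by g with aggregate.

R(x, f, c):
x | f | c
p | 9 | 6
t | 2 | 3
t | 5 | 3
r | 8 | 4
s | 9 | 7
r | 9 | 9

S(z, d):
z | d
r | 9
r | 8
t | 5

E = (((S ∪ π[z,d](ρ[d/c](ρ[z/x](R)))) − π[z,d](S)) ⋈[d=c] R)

Subexpression sizes:
  S → 3
  R → 6
  ρ[z/x](R) → 6
  ρ[d/c](ρ[z/x](R)) → 6
  π[z,d](ρ[d/c](ρ[z/x](R))) → 6
  (S ∪ π[z,d](ρ[d/c](ρ[z/x](R)))) → 9
  S → 3
  π[z,d](S) → 3
  ((S ∪ π[z,d](ρ[d/c](ρ[z/x](R)))) − π[z,d](S)) → 6
  R → 6
  (((S ∪ π[z,d](ρ[d/c](ρ[z/x](R)))) − π[z,d](S)) ⋈[d=c] R) → 8

|E| = 8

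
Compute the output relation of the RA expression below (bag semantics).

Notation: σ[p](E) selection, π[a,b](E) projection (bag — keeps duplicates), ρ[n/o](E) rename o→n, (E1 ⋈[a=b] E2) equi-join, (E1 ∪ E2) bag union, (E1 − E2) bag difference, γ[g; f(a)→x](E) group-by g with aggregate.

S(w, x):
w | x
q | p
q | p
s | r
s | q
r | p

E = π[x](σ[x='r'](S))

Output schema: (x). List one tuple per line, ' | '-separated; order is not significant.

Row counts bottom-up:
  S → 5
  σ[x='r'](S) → 1
  π[x](σ[x='r'](S)) → 1

== RESULT ==
x
r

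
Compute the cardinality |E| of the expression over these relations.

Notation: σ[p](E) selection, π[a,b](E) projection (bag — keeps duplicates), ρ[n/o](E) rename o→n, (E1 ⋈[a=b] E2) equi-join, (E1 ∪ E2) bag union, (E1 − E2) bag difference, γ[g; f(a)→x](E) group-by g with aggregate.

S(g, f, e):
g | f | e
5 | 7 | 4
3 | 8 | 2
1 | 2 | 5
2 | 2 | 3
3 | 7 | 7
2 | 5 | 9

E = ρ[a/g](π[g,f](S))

Stepwise |·|:
  S → 6
  π[g,f](S) → 6
  ρ[a/g](π[g,f](S)) → 6

|E| = 6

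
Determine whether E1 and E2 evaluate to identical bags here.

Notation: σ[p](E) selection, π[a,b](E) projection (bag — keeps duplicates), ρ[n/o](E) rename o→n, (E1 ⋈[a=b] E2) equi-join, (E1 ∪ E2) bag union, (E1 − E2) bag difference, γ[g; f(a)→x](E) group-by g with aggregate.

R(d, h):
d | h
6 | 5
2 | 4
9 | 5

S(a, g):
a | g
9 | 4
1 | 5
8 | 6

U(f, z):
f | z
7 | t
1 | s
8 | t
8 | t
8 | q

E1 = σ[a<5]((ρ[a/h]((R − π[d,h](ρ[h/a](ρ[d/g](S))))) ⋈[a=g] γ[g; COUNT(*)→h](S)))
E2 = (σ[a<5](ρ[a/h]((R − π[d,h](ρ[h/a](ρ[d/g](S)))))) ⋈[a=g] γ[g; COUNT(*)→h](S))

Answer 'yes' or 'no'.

E1 stepwise |·|:
  R → 3
  S → 3
  ρ[d/g](S) → 3
  ρ[h/a](ρ[d/g](S)) → 3
  π[d,h](ρ[h/a](ρ[d/g](S))) → 3
  (R − π[d,h](ρ[h/a](ρ[d/g](S)))) → 3
  ρ[a/h]((R − π[d,h](ρ[h/a](ρ[d/g](S))))) → 3
  S → 3
  γ[g; COUNT(*)→h](S) → 3
  (ρ[a/h]((R − π[d,h](ρ[h/a](ρ[d/g](S))))) ⋈[a=g] γ[g; COUNT(*)→h](S)) → 3
  σ[a<5]((ρ[a/h]((R − π[d,h](ρ[h/a](ρ[d/g](S))))) ⋈[a=g] γ[g; COUNT(*)→h](S))) → 1
E2 stepwise |·|:
  R → 3
  S → 3
  ρ[d/g](S) → 3
  ρ[h/a](ρ[d/g](S)) → 3
  π[d,h](ρ[h/a](ρ[d/g](S))) → 3
  (R − π[d,h](ρ[h/a](ρ[d/g](S)))) → 3
  ρ[a/h]((R − π[d,h](ρ[h/a](ρ[d/g](S))))) → 3
  σ[a<5](ρ[a/h]((R − π[d,h](ρ[h/a](ρ[d/g](S)))))) → 1
  S → 3
  γ[g; COUNT(*)→h](S) → 3
  (σ[a<5](ρ[a/h]((R − π[d,h](ρ[h/a](ρ[d/g](S)))))) ⋈[a=g] γ[g; COUNT(*)→h](S)) → 1

E1 and E2 produce the same multiset:
d | a | g | h
2 | 4 | 4 | 1

yes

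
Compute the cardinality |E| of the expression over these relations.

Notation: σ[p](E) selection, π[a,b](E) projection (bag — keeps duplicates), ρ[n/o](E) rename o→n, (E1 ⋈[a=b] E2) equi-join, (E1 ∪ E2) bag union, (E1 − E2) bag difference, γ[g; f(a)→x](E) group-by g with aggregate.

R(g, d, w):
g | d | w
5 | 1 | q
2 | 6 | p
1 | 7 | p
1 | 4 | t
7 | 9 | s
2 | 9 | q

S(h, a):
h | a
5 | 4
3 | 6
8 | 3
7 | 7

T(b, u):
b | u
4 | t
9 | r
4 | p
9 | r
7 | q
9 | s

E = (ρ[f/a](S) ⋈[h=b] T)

Subexpression sizes:
  S → 4
  ρ[f/a](S) → 4
  T → 6
  (ρ[f/a](S) ⋈[h=b] T) → 1

|E| = 1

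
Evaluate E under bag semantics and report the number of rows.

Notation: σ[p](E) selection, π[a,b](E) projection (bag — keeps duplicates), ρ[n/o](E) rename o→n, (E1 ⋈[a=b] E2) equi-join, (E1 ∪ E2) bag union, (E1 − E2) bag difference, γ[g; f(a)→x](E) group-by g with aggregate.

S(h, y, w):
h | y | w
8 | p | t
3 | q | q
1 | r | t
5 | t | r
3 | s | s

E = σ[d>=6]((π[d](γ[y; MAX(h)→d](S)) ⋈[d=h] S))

Per-node cardinality:
  S → 5
  γ[y; MAX(h)→d](S) → 5
  π[d](γ[y; MAX(h)→d](S)) → 5
  S → 5
  (π[d](γ[y; MAX(h)→d](S)) ⋈[d=h] S) → 7
  σ[d>=6]((π[d](γ[y; MAX(h)→d](S)) ⋈[d=h] S)) → 1

|E| = 1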